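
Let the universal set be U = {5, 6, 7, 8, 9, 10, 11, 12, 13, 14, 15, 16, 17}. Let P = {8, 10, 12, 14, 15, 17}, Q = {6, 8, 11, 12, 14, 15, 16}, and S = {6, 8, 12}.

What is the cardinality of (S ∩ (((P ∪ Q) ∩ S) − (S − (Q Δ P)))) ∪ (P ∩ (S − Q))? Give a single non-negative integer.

1

P ∪ Q = {6, 8, 10, 11, 12, 14, 15, 16, 17}
(P ∪ Q) ∩ S = {6, 8, 12}
Q Δ P = {6, 10, 11, 16, 17}
S − (Q Δ P) = {8, 12}
((P ∪ Q) ∩ S) − (S − (Q Δ P)) = {6}
S ∩ (((P ∪ Q) ∩ S) − (S − (Q Δ P))) = {6}
S − Q = {}
P ∩ (S − Q) = {}
(S ∩ (((P ∪ Q) ∩ S) − (S − (Q Δ P)))) ∪ (P ∩ (S − Q)) = {6}
|(S ∩ (((P ∪ Q) ∩ S) − (S − (Q Δ P)))) ∪ (P ∩ (S − Q))| = 1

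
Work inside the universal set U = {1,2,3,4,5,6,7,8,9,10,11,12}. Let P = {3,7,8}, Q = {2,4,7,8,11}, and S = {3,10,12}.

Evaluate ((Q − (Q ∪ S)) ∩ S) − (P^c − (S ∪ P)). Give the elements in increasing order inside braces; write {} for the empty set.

Q ∪ S = {2,3,4,7,8,10,11,12}
Q − (Q ∪ S) = {}
(Q − (Q ∪ S)) ∩ S = {}
P^c = {1,2,4,5,6,9,10,11,12}
S ∪ P = {3,7,8,10,12}
P^c − (S ∪ P) = {1,2,4,5,6,9,11}
((Q − (Q ∪ S)) ∩ S) − (P^c − (S ∪ P)) = {}

{}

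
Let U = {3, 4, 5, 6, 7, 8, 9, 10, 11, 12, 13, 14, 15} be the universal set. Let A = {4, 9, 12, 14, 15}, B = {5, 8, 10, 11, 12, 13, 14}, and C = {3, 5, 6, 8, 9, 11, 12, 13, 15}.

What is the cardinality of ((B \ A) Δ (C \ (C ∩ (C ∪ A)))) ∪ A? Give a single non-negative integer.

10

B \ A = {5, 8, 10, 11, 13}
C ∪ A = {3, 4, 5, 6, 8, 9, 11, 12, 13, 14, 15}
C ∩ (C ∪ A) = {3, 5, 6, 8, 9, 11, 12, 13, 15}
C \ (C ∩ (C ∪ A)) = {}
(B \ A) Δ (C \ (C ∩ (C ∪ A))) = {5, 8, 10, 11, 13}
((B \ A) Δ (C \ (C ∩ (C ∪ A)))) ∪ A = {4, 5, 8, 9, 10, 11, 12, 13, 14, 15}
|((B \ A) Δ (C \ (C ∩ (C ∪ A)))) ∪ A| = 10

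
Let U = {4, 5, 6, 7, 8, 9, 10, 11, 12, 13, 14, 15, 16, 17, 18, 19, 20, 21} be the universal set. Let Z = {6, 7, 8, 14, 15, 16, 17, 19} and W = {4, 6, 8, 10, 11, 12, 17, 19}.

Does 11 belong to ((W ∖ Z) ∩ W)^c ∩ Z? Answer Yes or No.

No

11 ∈ W and 11 ∉ Z, so 11 ∈ W ∖ Z
11 ∈ (W ∖ Z) and 11 ∈ W, so 11 ∈ (W ∖ Z) ∩ W
11 ∉ ((W ∖ Z) ∩ W)^c since 11 ∈ ((W ∖ Z) ∩ W)
11 ∉ ((W ∖ Z) ∩ W)^c and 11 ∉ Z, so 11 ∉ ((W ∖ Z) ∩ W)^c ∩ Z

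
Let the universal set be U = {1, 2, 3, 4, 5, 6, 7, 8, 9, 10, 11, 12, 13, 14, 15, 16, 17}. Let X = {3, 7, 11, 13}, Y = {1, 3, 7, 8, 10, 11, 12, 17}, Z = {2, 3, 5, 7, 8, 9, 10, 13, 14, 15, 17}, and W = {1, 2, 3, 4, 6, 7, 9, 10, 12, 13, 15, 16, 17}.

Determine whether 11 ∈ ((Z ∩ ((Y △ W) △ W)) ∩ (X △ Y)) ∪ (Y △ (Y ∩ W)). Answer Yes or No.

Yes

11 ∈ Y and 11 ∉ W, so 11 ∈ Y △ W
11 ∈ (Y △ W) and 11 ∉ W, so 11 ∈ (Y △ W) △ W
11 ∉ Z and 11 ∈ ((Y △ W) △ W), so 11 ∉ Z ∩ ((Y △ W) △ W)
11 ∈ X and 11 ∈ Y, so 11 ∉ X △ Y
11 ∉ (Z ∩ ((Y △ W) △ W)) and 11 ∉ (X △ Y), so 11 ∉ (Z ∩ ((Y △ W) △ W)) ∩ (X △ Y)
11 ∈ Y and 11 ∉ W, so 11 ∉ Y ∩ W
11 ∈ Y and 11 ∉ (Y ∩ W), so 11 ∈ Y △ (Y ∩ W)
11 ∉ ((Z ∩ ((Y △ W) △ W)) ∩ (X △ Y)) and 11 ∈ (Y △ (Y ∩ W)), so 11 ∈ ((Z ∩ ((Y △ W) △ W)) ∩ (X △ Y)) ∪ (Y △ (Y ∩ W))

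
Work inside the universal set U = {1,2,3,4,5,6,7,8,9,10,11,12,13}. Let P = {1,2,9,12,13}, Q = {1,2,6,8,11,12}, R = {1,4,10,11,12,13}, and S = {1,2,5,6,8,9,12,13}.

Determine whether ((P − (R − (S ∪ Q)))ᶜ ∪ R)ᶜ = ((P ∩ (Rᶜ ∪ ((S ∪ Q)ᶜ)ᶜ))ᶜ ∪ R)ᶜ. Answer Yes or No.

S ∪ Q = {1,2,5,6,8,9,11,12,13}
R − (S ∪ Q) = {4,10}
P − (R − (S ∪ Q)) = {1,2,9,12,13}
(P − (R − (S ∪ Q)))ᶜ = {3,4,5,6,7,8,10,11}
(P − (R − (S ∪ Q)))ᶜ ∪ R = {1,3,4,5,6,7,8,10,11,12,13}
((P − (R − (S ∪ Q)))ᶜ ∪ R)ᶜ = {2,9}
Rᶜ = {2,3,5,6,7,8,9}
(S ∪ Q)ᶜ = {3,4,7,10}
((S ∪ Q)ᶜ)ᶜ = {1,2,5,6,8,9,11,12,13}
Rᶜ ∪ ((S ∪ Q)ᶜ)ᶜ = {1,2,3,5,6,7,8,9,11,12,13}
P ∩ (Rᶜ ∪ ((S ∪ Q)ᶜ)ᶜ) = {1,2,9,12,13}
(P ∩ (Rᶜ ∪ ((S ∪ Q)ᶜ)ᶜ))ᶜ = {3,4,5,6,7,8,10,11}
(P ∩ (Rᶜ ∪ ((S ∪ Q)ᶜ)ᶜ))ᶜ ∪ R = {1,3,4,5,6,7,8,10,11,12,13}
((P ∩ (Rᶜ ∪ ((S ∪ Q)ᶜ)ᶜ))ᶜ ∪ R)ᶜ = {2,9}
Both equal {2,9}, so ((P − (R − (S ∪ Q)))ᶜ ∪ R)ᶜ = ((P ∩ (Rᶜ ∪ ((S ∪ Q)ᶜ)ᶜ))ᶜ ∪ R)ᶜ.

Yes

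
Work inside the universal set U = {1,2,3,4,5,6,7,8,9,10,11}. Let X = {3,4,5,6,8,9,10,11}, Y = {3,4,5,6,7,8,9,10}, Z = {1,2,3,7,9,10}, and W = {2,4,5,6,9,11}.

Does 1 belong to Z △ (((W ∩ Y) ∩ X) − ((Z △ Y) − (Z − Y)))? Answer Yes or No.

Yes

1 ∉ W and 1 ∉ Y, so 1 ∉ W ∩ Y
1 ∉ (W ∩ Y) and 1 ∉ X, so 1 ∉ (W ∩ Y) ∩ X
1 ∈ Z and 1 ∉ Y, so 1 ∈ Z △ Y
1 ∈ Z and 1 ∉ Y, so 1 ∈ Z − Y
1 ∈ (Z △ Y) and 1 ∈ (Z − Y), so 1 ∉ (Z △ Y) − (Z − Y)
1 ∉ ((W ∩ Y) ∩ X) and 1 ∉ ((Z △ Y) − (Z − Y)), so 1 ∉ ((W ∩ Y) ∩ X) − ((Z △ Y) − (Z − Y))
1 ∈ Z and 1 ∉ (((W ∩ Y) ∩ X) − ((Z △ Y) − (Z − Y))), so 1 ∈ Z △ (((W ∩ Y) ∩ X) − ((Z △ Y) − (Z − Y)))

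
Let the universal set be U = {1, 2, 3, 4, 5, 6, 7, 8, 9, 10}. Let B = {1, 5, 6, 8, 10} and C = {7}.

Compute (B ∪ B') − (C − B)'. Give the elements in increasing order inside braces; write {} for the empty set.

{7}

B' = {2, 3, 4, 7, 9}
B ∪ B' = {1, 2, 3, 4, 5, 6, 7, 8, 9, 10}
C − B = {7}
(C − B)' = {1, 2, 3, 4, 5, 6, 8, 9, 10}
(B ∪ B') − (C − B)' = {7}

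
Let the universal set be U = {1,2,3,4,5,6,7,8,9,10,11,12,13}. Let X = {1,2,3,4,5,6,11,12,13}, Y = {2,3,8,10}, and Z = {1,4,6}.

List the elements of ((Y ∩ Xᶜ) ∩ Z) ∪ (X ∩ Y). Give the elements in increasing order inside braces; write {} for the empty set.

Xᶜ = {7,8,9,10}
Y ∩ Xᶜ = {8,10}
(Y ∩ Xᶜ) ∩ Z = {}
X ∩ Y = {2,3}
((Y ∩ Xᶜ) ∩ Z) ∪ (X ∩ Y) = {2,3}

{2,3}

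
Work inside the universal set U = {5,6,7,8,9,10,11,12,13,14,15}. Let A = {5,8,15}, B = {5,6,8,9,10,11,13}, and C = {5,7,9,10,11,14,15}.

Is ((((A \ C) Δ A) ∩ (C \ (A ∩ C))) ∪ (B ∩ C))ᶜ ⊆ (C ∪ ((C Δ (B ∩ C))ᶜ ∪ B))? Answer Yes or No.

Yes

A \ C = {8}
(A \ C) Δ A = {5,15}
A ∩ C = {5,15}
C \ (A ∩ C) = {7,9,10,11,14}
((A \ C) Δ A) ∩ (C \ (A ∩ C)) = {}
B ∩ C = {5,9,10,11}
(((A \ C) Δ A) ∩ (C \ (A ∩ C))) ∪ (B ∩ C) = {5,9,10,11}
((((A \ C) Δ A) ∩ (C \ (A ∩ C))) ∪ (B ∩ C))ᶜ = {6,7,8,12,13,14,15}
C Δ (B ∩ C) = {7,14,15}
(C Δ (B ∩ C))ᶜ = {5,6,8,9,10,11,12,13}
(C Δ (B ∩ C))ᶜ ∪ B = {5,6,8,9,10,11,12,13}
C ∪ ((C Δ (B ∩ C))ᶜ ∪ B) = {5,6,7,8,9,10,11,12,13,14,15}
Every element of {6,7,8,12,13,14,15} is in {5,6,7,8,9,10,11,12,13,14,15}, so ((((A \ C) Δ A) ∩ (C \ (A ∩ C))) ∪ (B ∩ C))ᶜ ⊆ C ∪ ((C Δ (B ∩ C))ᶜ ∪ B).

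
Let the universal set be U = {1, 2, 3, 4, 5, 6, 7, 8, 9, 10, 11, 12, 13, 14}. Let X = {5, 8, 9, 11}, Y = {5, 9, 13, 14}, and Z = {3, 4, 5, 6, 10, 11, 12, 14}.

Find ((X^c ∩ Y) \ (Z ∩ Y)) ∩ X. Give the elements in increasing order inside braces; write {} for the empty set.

{}

X^c = {1, 2, 3, 4, 6, 7, 10, 12, 13, 14}
X^c ∩ Y = {13, 14}
Z ∩ Y = {5, 14}
(X^c ∩ Y) \ (Z ∩ Y) = {13}
((X^c ∩ Y) \ (Z ∩ Y)) ∩ X = {}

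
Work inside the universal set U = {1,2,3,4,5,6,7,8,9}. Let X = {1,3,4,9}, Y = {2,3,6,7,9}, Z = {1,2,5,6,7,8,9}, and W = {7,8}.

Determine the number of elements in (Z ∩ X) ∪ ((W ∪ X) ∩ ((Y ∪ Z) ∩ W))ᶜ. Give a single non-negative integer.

7

Z ∩ X = {1,9}
W ∪ X = {1,3,4,7,8,9}
Y ∪ Z = {1,2,3,5,6,7,8,9}
(Y ∪ Z) ∩ W = {7,8}
(W ∪ X) ∩ ((Y ∪ Z) ∩ W) = {7,8}
((W ∪ X) ∩ ((Y ∪ Z) ∩ W))ᶜ = {1,2,3,4,5,6,9}
(Z ∩ X) ∪ ((W ∪ X) ∩ ((Y ∪ Z) ∩ W))ᶜ = {1,2,3,4,5,6,9}
|(Z ∩ X) ∪ ((W ∪ X) ∩ ((Y ∪ Z) ∩ W))ᶜ| = 7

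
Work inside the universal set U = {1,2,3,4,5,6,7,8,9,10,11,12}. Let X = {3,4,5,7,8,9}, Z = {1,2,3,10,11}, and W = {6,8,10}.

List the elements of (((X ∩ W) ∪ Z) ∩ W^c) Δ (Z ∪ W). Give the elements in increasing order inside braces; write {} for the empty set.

X ∩ W = {8}
(X ∩ W) ∪ Z = {1,2,3,8,10,11}
W^c = {1,2,3,4,5,7,9,11,12}
((X ∩ W) ∪ Z) ∩ W^c = {1,2,3,11}
Z ∪ W = {1,2,3,6,8,10,11}
(((X ∩ W) ∪ Z) ∩ W^c) Δ (Z ∪ W) = {6,8,10}

{6,8,10}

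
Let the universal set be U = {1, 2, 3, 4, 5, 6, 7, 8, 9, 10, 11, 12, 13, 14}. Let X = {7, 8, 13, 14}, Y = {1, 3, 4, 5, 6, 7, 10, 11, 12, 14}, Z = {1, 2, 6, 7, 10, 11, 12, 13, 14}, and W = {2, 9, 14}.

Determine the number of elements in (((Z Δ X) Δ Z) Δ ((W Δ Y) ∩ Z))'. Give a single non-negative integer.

5

Z Δ X = {1, 2, 6, 8, 10, 11, 12}
(Z Δ X) Δ Z = {7, 8, 13, 14}
W Δ Y = {1, 2, 3, 4, 5, 6, 7, 9, 10, 11, 12}
(W Δ Y) ∩ Z = {1, 2, 6, 7, 10, 11, 12}
((Z Δ X) Δ Z) Δ ((W Δ Y) ∩ Z) = {1, 2, 6, 8, 10, 11, 12, 13, 14}
(((Z Δ X) Δ Z) Δ ((W Δ Y) ∩ Z))' = {3, 4, 5, 7, 9}
|(((Z Δ X) Δ Z) Δ ((W Δ Y) ∩ Z))'| = 5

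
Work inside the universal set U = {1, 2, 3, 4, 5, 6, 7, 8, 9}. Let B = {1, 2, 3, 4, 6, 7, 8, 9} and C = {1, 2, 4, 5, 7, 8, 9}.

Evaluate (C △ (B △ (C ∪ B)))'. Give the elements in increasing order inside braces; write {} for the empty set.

C ∪ B = {1, 2, 3, 4, 5, 6, 7, 8, 9}
B △ (C ∪ B) = {5}
C △ (B △ (C ∪ B)) = {1, 2, 4, 7, 8, 9}
(C △ (B △ (C ∪ B)))' = {3, 5, 6}

{3, 5, 6}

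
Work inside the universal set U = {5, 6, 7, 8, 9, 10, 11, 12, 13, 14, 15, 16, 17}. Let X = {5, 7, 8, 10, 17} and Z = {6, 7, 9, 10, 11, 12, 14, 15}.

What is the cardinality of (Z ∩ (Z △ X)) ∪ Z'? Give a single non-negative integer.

11

Z △ X = {5, 6, 8, 9, 11, 12, 14, 15, 17}
Z ∩ (Z △ X) = {6, 9, 11, 12, 14, 15}
Z' = {5, 8, 13, 16, 17}
(Z ∩ (Z △ X)) ∪ Z' = {5, 6, 8, 9, 11, 12, 13, 14, 15, 16, 17}
|(Z ∩ (Z △ X)) ∪ Z'| = 11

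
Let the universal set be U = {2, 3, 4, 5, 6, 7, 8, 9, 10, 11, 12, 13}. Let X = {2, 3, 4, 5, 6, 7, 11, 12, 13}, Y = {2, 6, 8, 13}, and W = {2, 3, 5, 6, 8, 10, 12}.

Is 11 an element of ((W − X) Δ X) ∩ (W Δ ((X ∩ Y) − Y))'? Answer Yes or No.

11 ∉ W and 11 ∈ X, so 11 ∉ W − X
11 ∉ (W − X) and 11 ∈ X, so 11 ∈ (W − X) Δ X
11 ∈ X and 11 ∉ Y, so 11 ∉ X ∩ Y
11 ∉ (X ∩ Y) and 11 ∉ Y, so 11 ∉ (X ∩ Y) − Y
11 ∉ W and 11 ∉ ((X ∩ Y) − Y), so 11 ∉ W Δ ((X ∩ Y) − Y)
11 ∈ (W Δ ((X ∩ Y) − Y))' since 11 ∉ (W Δ ((X ∩ Y) − Y))
11 ∈ ((W − X) Δ X) and 11 ∈ (W Δ ((X ∩ Y) − Y))', so 11 ∈ ((W − X) Δ X) ∩ (W Δ ((X ∩ Y) − Y))'

Yes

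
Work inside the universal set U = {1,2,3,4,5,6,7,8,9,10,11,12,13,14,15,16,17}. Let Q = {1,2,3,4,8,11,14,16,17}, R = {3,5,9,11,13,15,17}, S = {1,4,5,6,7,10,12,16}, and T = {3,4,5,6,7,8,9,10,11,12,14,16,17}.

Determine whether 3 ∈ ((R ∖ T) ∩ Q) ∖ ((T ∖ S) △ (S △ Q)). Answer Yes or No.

3 ∈ R and 3 ∈ T, so 3 ∉ R ∖ T
3 ∉ (R ∖ T) and 3 ∈ Q, so 3 ∉ (R ∖ T) ∩ Q
3 ∈ T and 3 ∉ S, so 3 ∈ T ∖ S
3 ∉ S and 3 ∈ Q, so 3 ∈ S △ Q
3 ∈ (T ∖ S) and 3 ∈ (S △ Q), so 3 ∉ (T ∖ S) △ (S △ Q)
3 ∉ ((R ∖ T) ∩ Q) and 3 ∉ ((T ∖ S) △ (S △ Q)), so 3 ∉ ((R ∖ T) ∩ Q) ∖ ((T ∖ S) △ (S △ Q))

No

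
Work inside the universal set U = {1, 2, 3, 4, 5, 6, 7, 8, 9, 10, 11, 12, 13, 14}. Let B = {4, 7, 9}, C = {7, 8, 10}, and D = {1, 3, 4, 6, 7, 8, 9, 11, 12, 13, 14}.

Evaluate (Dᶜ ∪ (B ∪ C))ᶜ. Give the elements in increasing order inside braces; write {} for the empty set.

Dᶜ = {2, 5, 10}
B ∪ C = {4, 7, 8, 9, 10}
Dᶜ ∪ (B ∪ C) = {2, 4, 5, 7, 8, 9, 10}
(Dᶜ ∪ (B ∪ C))ᶜ = {1, 3, 6, 11, 12, 13, 14}

{1, 3, 6, 11, 12, 13, 14}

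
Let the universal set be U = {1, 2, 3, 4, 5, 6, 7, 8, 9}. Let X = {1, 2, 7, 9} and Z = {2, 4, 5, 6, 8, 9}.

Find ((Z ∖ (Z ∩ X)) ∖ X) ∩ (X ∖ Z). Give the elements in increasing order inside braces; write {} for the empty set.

Z ∩ X = {2, 9}
Z ∖ (Z ∩ X) = {4, 5, 6, 8}
(Z ∖ (Z ∩ X)) ∖ X = {4, 5, 6, 8}
X ∖ Z = {1, 7}
((Z ∖ (Z ∩ X)) ∖ X) ∩ (X ∖ Z) = {}

{}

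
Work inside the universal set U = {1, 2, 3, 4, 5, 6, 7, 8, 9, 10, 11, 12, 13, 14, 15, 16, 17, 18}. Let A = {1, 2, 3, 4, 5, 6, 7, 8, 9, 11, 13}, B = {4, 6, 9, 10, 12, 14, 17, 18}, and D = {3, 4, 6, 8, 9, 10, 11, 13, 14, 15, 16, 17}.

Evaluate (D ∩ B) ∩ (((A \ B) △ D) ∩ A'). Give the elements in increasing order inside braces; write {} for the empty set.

{10, 14, 17}

D ∩ B = {4, 6, 9, 10, 14, 17}
A \ B = {1, 2, 3, 5, 7, 8, 11, 13}
(A \ B) △ D = {1, 2, 4, 5, 6, 7, 9, 10, 14, 15, 16, 17}
A' = {10, 12, 14, 15, 16, 17, 18}
((A \ B) △ D) ∩ A' = {10, 14, 15, 16, 17}
(D ∩ B) ∩ (((A \ B) △ D) ∩ A') = {10, 14, 17}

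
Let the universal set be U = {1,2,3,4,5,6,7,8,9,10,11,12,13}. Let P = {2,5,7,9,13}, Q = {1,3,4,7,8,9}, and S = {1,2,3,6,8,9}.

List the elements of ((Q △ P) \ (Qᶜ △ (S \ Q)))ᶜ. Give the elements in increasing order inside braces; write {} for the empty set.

Q △ P = {1,2,3,4,5,8,13}
Qᶜ = {2,5,6,10,11,12,13}
S \ Q = {2,6}
Qᶜ △ (S \ Q) = {5,10,11,12,13}
(Q △ P) \ (Qᶜ △ (S \ Q)) = {1,2,3,4,8}
((Q △ P) \ (Qᶜ △ (S \ Q)))ᶜ = {5,6,7,9,10,11,12,13}

{5,6,7,9,10,11,12,13}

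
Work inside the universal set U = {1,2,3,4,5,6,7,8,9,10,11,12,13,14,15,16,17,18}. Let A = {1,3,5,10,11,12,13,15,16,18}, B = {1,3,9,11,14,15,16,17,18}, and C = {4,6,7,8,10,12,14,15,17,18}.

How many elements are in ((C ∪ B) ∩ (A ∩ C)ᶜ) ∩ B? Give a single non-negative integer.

7

C ∪ B = {1,3,4,6,7,8,9,10,11,12,14,15,16,17,18}
A ∩ C = {10,12,15,18}
(A ∩ C)ᶜ = {1,2,3,4,5,6,7,8,9,11,13,14,16,17}
(C ∪ B) ∩ (A ∩ C)ᶜ = {1,3,4,6,7,8,9,11,14,16,17}
((C ∪ B) ∩ (A ∩ C)ᶜ) ∩ B = {1,3,9,11,14,16,17}
|((C ∪ B) ∩ (A ∩ C)ᶜ) ∩ B| = 7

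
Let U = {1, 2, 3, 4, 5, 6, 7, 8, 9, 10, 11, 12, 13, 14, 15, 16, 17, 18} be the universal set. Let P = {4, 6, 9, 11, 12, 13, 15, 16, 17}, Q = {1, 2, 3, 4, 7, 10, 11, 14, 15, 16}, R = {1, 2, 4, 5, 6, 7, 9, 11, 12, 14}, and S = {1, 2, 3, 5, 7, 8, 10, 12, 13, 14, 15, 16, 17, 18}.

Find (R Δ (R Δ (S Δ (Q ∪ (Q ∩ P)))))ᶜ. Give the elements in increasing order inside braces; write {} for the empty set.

{1, 2, 3, 6, 7, 9, 10, 14, 15, 16}

Q ∩ P = {4, 11, 15, 16}
Q ∪ (Q ∩ P) = {1, 2, 3, 4, 7, 10, 11, 14, 15, 16}
S Δ (Q ∪ (Q ∩ P)) = {4, 5, 8, 11, 12, 13, 17, 18}
R Δ (S Δ (Q ∪ (Q ∩ P))) = {1, 2, 6, 7, 8, 9, 13, 14, 17, 18}
R Δ (R Δ (S Δ (Q ∪ (Q ∩ P)))) = {4, 5, 8, 11, 12, 13, 17, 18}
(R Δ (R Δ (S Δ (Q ∪ (Q ∩ P)))))ᶜ = {1, 2, 3, 6, 7, 9, 10, 14, 15, 16}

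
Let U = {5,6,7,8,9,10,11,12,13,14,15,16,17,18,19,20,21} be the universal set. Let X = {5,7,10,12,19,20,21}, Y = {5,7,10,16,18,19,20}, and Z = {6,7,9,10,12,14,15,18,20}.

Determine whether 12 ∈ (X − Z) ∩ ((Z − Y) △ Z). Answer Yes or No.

No

12 ∈ X and 12 ∈ Z, so 12 ∉ X − Z
12 ∈ Z and 12 ∉ Y, so 12 ∈ Z − Y
12 ∈ (Z − Y) and 12 ∈ Z, so 12 ∉ (Z − Y) △ Z
12 ∉ (X − Z) and 12 ∉ ((Z − Y) △ Z), so 12 ∉ (X − Z) ∩ ((Z − Y) △ Z)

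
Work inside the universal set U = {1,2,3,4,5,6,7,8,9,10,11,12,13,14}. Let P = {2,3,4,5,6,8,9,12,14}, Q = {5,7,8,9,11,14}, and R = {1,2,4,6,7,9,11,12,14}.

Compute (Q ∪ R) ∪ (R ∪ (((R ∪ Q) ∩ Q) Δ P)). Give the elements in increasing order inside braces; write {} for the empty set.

{1,2,3,4,5,6,7,8,9,11,12,14}

Q ∪ R = {1,2,4,5,6,7,8,9,11,12,14}
R ∪ Q = {1,2,4,5,6,7,8,9,11,12,14}
(R ∪ Q) ∩ Q = {5,7,8,9,11,14}
((R ∪ Q) ∩ Q) Δ P = {2,3,4,6,7,11,12}
R ∪ (((R ∪ Q) ∩ Q) Δ P) = {1,2,3,4,6,7,9,11,12,14}
(Q ∪ R) ∪ (R ∪ (((R ∪ Q) ∩ Q) Δ P)) = {1,2,3,4,5,6,7,8,9,11,12,14}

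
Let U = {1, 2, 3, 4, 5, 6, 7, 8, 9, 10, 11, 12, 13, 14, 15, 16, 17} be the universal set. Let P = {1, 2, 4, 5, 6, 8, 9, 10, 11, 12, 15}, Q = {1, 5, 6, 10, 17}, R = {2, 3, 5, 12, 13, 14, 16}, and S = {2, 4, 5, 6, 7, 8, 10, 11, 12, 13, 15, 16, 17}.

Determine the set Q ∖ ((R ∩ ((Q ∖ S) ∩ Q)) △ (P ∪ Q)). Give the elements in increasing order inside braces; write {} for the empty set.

{}

Q ∖ S = {1}
(Q ∖ S) ∩ Q = {1}
R ∩ ((Q ∖ S) ∩ Q) = {}
P ∪ Q = {1, 2, 4, 5, 6, 8, 9, 10, 11, 12, 15, 17}
(R ∩ ((Q ∖ S) ∩ Q)) △ (P ∪ Q) = {1, 2, 4, 5, 6, 8, 9, 10, 11, 12, 15, 17}
Q ∖ ((R ∩ ((Q ∖ S) ∩ Q)) △ (P ∪ Q)) = {}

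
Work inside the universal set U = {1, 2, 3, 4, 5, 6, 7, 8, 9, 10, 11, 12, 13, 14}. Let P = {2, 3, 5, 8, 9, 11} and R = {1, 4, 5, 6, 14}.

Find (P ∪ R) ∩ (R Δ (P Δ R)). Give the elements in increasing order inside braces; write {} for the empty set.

{2, 3, 5, 8, 9, 11}

P ∪ R = {1, 2, 3, 4, 5, 6, 8, 9, 11, 14}
P Δ R = {1, 2, 3, 4, 6, 8, 9, 11, 14}
R Δ (P Δ R) = {2, 3, 5, 8, 9, 11}
(P ∪ R) ∩ (R Δ (P Δ R)) = {2, 3, 5, 8, 9, 11}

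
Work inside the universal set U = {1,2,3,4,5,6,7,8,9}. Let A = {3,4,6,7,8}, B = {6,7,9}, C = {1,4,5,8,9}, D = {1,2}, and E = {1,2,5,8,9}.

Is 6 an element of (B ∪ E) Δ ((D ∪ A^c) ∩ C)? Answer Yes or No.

6 ∈ B and 6 ∉ E, so 6 ∈ B ∪ E
6 ∈ A, so 6 ∉ A^c
6 ∉ D and 6 ∉ A^c, so 6 ∉ D ∪ A^c
6 ∉ (D ∪ A^c) and 6 ∉ C, so 6 ∉ (D ∪ A^c) ∩ C
6 ∈ (B ∪ E) and 6 ∉ ((D ∪ A^c) ∩ C), so 6 ∈ (B ∪ E) Δ ((D ∪ A^c) ∩ C)

Yes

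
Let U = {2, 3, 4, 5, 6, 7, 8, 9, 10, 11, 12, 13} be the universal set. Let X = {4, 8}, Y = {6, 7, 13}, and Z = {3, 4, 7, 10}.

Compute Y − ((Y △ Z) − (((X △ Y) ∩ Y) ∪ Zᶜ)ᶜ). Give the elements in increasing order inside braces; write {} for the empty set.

{7}

Y △ Z = {3, 4, 6, 10, 13}
X △ Y = {4, 6, 7, 8, 13}
(X △ Y) ∩ Y = {6, 7, 13}
Zᶜ = {2, 5, 6, 8, 9, 11, 12, 13}
((X △ Y) ∩ Y) ∪ Zᶜ = {2, 5, 6, 7, 8, 9, 11, 12, 13}
(((X △ Y) ∩ Y) ∪ Zᶜ)ᶜ = {3, 4, 10}
(Y △ Z) − (((X △ Y) ∩ Y) ∪ Zᶜ)ᶜ = {6, 13}
Y − ((Y △ Z) − (((X △ Y) ∩ Y) ∪ Zᶜ)ᶜ) = {7}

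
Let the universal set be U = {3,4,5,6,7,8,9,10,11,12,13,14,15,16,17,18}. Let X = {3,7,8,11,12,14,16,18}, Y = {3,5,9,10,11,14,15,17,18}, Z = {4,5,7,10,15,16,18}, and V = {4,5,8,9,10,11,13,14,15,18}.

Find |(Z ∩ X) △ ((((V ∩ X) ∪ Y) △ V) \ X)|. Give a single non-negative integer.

Z ∩ X = {7,16,18}
V ∩ X = {8,11,14,18}
(V ∩ X) ∪ Y = {3,5,8,9,10,11,14,15,17,18}
((V ∩ X) ∪ Y) △ V = {3,4,13,17}
(((V ∩ X) ∪ Y) △ V) \ X = {4,13,17}
(Z ∩ X) △ ((((V ∩ X) ∪ Y) △ V) \ X) = {4,7,13,16,17,18}
|(Z ∩ X) △ ((((V ∩ X) ∪ Y) △ V) \ X)| = 6

6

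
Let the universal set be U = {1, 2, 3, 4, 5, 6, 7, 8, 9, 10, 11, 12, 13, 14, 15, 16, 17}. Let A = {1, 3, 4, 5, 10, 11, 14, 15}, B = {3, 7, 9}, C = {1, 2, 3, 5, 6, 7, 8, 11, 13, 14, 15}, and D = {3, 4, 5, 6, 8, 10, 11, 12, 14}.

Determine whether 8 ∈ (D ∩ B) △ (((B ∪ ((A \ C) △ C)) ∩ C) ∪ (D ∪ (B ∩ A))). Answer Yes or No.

8 ∈ D and 8 ∉ B, so 8 ∉ D ∩ B
8 ∉ A and 8 ∈ C, so 8 ∉ A \ C
8 ∉ (A \ C) and 8 ∈ C, so 8 ∈ (A \ C) △ C
8 ∉ B and 8 ∈ ((A \ C) △ C), so 8 ∈ B ∪ ((A \ C) △ C)
8 ∈ (B ∪ ((A \ C) △ C)) and 8 ∈ C, so 8 ∈ (B ∪ ((A \ C) △ C)) ∩ C
8 ∉ B and 8 ∉ A, so 8 ∉ B ∩ A
8 ∈ D and 8 ∉ (B ∩ A), so 8 ∈ D ∪ (B ∩ A)
8 ∈ ((B ∪ ((A \ C) △ C)) ∩ C) and 8 ∈ (D ∪ (B ∩ A)), so 8 ∈ ((B ∪ ((A \ C) △ C)) ∩ C) ∪ (D ∪ (B ∩ A))
8 ∉ (D ∩ B) and 8 ∈ (((B ∪ ((A \ C) △ C)) ∩ C) ∪ (D ∪ (B ∩ A))), so 8 ∈ (D ∩ B) △ (((B ∪ ((A \ C) △ C)) ∩ C) ∪ (D ∪ (B ∩ A)))

Yes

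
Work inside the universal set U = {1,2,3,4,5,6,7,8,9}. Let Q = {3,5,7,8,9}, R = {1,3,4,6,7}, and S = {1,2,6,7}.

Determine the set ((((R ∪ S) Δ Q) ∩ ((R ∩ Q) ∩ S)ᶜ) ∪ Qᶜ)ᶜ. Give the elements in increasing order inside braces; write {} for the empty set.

{3,7}

R ∪ S = {1,2,3,4,6,7}
(R ∪ S) Δ Q = {1,2,4,5,6,8,9}
R ∩ Q = {3,7}
(R ∩ Q) ∩ S = {7}
((R ∩ Q) ∩ S)ᶜ = {1,2,3,4,5,6,8,9}
((R ∪ S) Δ Q) ∩ ((R ∩ Q) ∩ S)ᶜ = {1,2,4,5,6,8,9}
Qᶜ = {1,2,4,6}
(((R ∪ S) Δ Q) ∩ ((R ∩ Q) ∩ S)ᶜ) ∪ Qᶜ = {1,2,4,5,6,8,9}
((((R ∪ S) Δ Q) ∩ ((R ∩ Q) ∩ S)ᶜ) ∪ Qᶜ)ᶜ = {3,7}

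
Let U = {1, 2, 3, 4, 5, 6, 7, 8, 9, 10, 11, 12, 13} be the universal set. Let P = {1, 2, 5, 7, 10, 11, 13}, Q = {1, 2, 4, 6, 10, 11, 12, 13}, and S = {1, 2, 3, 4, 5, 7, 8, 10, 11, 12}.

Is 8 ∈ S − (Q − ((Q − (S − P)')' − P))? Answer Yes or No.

Yes

8 ∈ S and 8 ∉ P, so 8 ∈ S − P
8 ∉ (S − P)' since 8 ∈ (S − P)
8 ∉ Q and 8 ∉ (S − P)', so 8 ∉ Q − (S − P)'
8 ∈ (Q − (S − P)')' since 8 ∉ (Q − (S − P)')
8 ∈ (Q − (S − P)')' and 8 ∉ P, so 8 ∈ (Q − (S − P)')' − P
8 ∉ Q and 8 ∈ ((Q − (S − P)')' − P), so 8 ∉ Q − ((Q − (S − P)')' − P)
8 ∈ S and 8 ∉ (Q − ((Q − (S − P)')' − P)), so 8 ∈ S − (Q − ((Q − (S − P)')' − P))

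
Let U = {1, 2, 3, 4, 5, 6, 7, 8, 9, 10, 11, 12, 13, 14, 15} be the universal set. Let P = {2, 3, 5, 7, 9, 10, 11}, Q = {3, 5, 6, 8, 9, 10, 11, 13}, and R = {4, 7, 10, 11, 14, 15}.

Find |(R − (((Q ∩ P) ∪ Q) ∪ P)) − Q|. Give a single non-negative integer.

Q ∩ P = {3, 5, 9, 10, 11}
(Q ∩ P) ∪ Q = {3, 5, 6, 8, 9, 10, 11, 13}
((Q ∩ P) ∪ Q) ∪ P = {2, 3, 5, 6, 7, 8, 9, 10, 11, 13}
R − (((Q ∩ P) ∪ Q) ∪ P) = {4, 14, 15}
(R − (((Q ∩ P) ∪ Q) ∪ P)) − Q = {4, 14, 15}
|(R − (((Q ∩ P) ∪ Q) ∪ P)) − Q| = 3

3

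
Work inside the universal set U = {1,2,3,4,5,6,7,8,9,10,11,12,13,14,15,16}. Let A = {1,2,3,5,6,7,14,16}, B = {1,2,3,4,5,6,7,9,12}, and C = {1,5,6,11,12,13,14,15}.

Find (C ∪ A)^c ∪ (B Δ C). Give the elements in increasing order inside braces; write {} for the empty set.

C ∪ A = {1,2,3,5,6,7,11,12,13,14,15,16}
(C ∪ A)^c = {4,8,9,10}
B Δ C = {2,3,4,7,9,11,13,14,15}
(C ∪ A)^c ∪ (B Δ C) = {2,3,4,7,8,9,10,11,13,14,15}

{2,3,4,7,8,9,10,11,13,14,15}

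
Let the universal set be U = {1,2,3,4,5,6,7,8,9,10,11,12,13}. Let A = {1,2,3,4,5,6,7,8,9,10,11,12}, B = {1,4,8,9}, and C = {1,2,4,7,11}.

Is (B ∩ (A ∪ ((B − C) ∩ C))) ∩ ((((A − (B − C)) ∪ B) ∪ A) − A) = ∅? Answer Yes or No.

B − C = {8,9}
(B − C) ∩ C = {}
A ∪ ((B − C) ∩ C) = {1,2,3,4,5,6,7,8,9,10,11,12}
B ∩ (A ∪ ((B − C) ∩ C)) = {1,4,8,9}
A − (B − C) = {1,2,3,4,5,6,7,10,11,12}
(A − (B − C)) ∪ B = {1,2,3,4,5,6,7,8,9,10,11,12}
((A − (B − C)) ∪ B) ∪ A = {1,2,3,4,5,6,7,8,9,10,11,12}
(((A − (B − C)) ∪ B) ∪ A) − A = {}
{1,4,8,9} and {} share no elements.

Yes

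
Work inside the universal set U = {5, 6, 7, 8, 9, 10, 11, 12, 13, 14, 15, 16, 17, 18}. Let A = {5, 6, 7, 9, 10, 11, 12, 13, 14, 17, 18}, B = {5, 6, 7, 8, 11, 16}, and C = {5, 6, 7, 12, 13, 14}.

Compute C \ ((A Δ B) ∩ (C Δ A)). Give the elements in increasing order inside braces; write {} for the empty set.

{5, 6, 7, 12, 13, 14}

A Δ B = {8, 9, 10, 12, 13, 14, 16, 17, 18}
C Δ A = {9, 10, 11, 17, 18}
(A Δ B) ∩ (C Δ A) = {9, 10, 17, 18}
C \ ((A Δ B) ∩ (C Δ A)) = {5, 6, 7, 12, 13, 14}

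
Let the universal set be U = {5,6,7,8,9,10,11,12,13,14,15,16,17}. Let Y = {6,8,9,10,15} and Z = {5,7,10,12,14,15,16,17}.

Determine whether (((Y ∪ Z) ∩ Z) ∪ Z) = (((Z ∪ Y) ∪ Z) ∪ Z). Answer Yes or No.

Y ∪ Z = {5,6,7,8,9,10,12,14,15,16,17}
(Y ∪ Z) ∩ Z = {5,7,10,12,14,15,16,17}
((Y ∪ Z) ∩ Z) ∪ Z = {5,7,10,12,14,15,16,17}
Z ∪ Y = {5,6,7,8,9,10,12,14,15,16,17}
(Z ∪ Y) ∪ Z = {5,6,7,8,9,10,12,14,15,16,17}
((Z ∪ Y) ∪ Z) ∪ Z = {5,6,7,8,9,10,12,14,15,16,17}
6 ∈ ((Z ∪ Y) ∪ Z) ∪ Z but 6 ∉ ((Y ∪ Z) ∩ Z) ∪ Z, so they differ.

No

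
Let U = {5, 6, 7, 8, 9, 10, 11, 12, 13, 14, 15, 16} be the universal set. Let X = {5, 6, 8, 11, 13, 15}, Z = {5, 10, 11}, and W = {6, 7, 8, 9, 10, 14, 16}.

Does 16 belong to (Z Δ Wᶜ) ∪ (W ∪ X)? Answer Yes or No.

Yes

16 ∈ W, so 16 ∉ Wᶜ
16 ∉ Z and 16 ∉ Wᶜ, so 16 ∉ Z Δ Wᶜ
16 ∈ W and 16 ∉ X, so 16 ∈ W ∪ X
16 ∉ (Z Δ Wᶜ) and 16 ∈ (W ∪ X), so 16 ∈ (Z Δ Wᶜ) ∪ (W ∪ X)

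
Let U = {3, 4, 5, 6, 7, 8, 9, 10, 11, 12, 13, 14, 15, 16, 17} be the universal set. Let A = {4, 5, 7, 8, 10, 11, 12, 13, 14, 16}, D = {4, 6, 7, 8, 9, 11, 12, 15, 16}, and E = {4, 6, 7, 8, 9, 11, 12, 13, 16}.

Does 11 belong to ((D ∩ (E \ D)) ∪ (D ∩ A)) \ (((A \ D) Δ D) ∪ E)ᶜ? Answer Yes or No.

11 ∈ E and 11 ∈ D, so 11 ∉ E \ D
11 ∈ D and 11 ∉ (E \ D), so 11 ∉ D ∩ (E \ D)
11 ∈ D and 11 ∈ A, so 11 ∈ D ∩ A
11 ∉ (D ∩ (E \ D)) and 11 ∈ (D ∩ A), so 11 ∈ (D ∩ (E \ D)) ∪ (D ∩ A)
11 ∈ A and 11 ∈ D, so 11 ∉ A \ D
11 ∉ (A \ D) and 11 ∈ D, so 11 ∈ (A \ D) Δ D
11 ∈ ((A \ D) Δ D) and 11 ∈ E, so 11 ∈ ((A \ D) Δ D) ∪ E
11 ∉ (((A \ D) Δ D) ∪ E)ᶜ since 11 ∈ (((A \ D) Δ D) ∪ E)
11 ∈ ((D ∩ (E \ D)) ∪ (D ∩ A)) and 11 ∉ (((A \ D) Δ D) ∪ E)ᶜ, so 11 ∈ ((D ∩ (E \ D)) ∪ (D ∩ A)) \ (((A \ D) Δ D) ∪ E)ᶜ

Yes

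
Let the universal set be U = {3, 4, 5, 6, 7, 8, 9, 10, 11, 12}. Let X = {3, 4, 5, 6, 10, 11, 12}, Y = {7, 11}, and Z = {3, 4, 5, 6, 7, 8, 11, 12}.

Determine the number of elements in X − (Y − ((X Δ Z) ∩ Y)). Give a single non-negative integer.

6

X Δ Z = {7, 8, 10}
(X Δ Z) ∩ Y = {7}
Y − ((X Δ Z) ∩ Y) = {11}
X − (Y − ((X Δ Z) ∩ Y)) = {3, 4, 5, 6, 10, 12}
|X − (Y − ((X Δ Z) ∩ Y))| = 6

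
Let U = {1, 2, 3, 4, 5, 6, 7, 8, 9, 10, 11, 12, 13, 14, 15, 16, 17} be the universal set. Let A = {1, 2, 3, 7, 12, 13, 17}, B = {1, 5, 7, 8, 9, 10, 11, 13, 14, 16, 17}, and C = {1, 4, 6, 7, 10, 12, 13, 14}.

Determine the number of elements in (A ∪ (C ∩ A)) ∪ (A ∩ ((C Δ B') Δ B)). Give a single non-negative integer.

7

C ∩ A = {1, 7, 12, 13}
A ∪ (C ∩ A) = {1, 2, 3, 7, 12, 13, 17}
B' = {2, 3, 4, 6, 12, 15}
C Δ B' = {1, 2, 3, 7, 10, 13, 14, 15}
(C Δ B') Δ B = {2, 3, 5, 8, 9, 11, 15, 16, 17}
A ∩ ((C Δ B') Δ B) = {2, 3, 17}
(A ∪ (C ∩ A)) ∪ (A ∩ ((C Δ B') Δ B)) = {1, 2, 3, 7, 12, 13, 17}
|(A ∪ (C ∩ A)) ∪ (A ∩ ((C Δ B') Δ B))| = 7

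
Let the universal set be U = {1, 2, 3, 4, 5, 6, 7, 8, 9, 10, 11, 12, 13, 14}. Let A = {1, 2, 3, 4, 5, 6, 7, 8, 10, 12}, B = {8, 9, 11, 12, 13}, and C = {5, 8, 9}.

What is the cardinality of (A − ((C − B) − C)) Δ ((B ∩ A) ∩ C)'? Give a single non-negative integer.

5

C − B = {5}
(C − B) − C = {}
A − ((C − B) − C) = {1, 2, 3, 4, 5, 6, 7, 8, 10, 12}
B ∩ A = {8, 12}
(B ∩ A) ∩ C = {8}
((B ∩ A) ∩ C)' = {1, 2, 3, 4, 5, 6, 7, 9, 10, 11, 12, 13, 14}
(A − ((C − B) − C)) Δ ((B ∩ A) ∩ C)' = {8, 9, 11, 13, 14}
|(A − ((C − B) − C)) Δ ((B ∩ A) ∩ C)'| = 5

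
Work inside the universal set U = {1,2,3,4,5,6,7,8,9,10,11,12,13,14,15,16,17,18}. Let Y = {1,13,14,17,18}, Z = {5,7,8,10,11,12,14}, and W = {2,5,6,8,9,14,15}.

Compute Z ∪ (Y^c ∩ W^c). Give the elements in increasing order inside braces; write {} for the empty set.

Y^c = {2,3,4,5,6,7,8,9,10,11,12,15,16}
W^c = {1,3,4,7,10,11,12,13,16,17,18}
Y^c ∩ W^c = {3,4,7,10,11,12,16}
Z ∪ (Y^c ∩ W^c) = {3,4,5,7,8,10,11,12,14,16}

{3,4,5,7,8,10,11,12,14,16}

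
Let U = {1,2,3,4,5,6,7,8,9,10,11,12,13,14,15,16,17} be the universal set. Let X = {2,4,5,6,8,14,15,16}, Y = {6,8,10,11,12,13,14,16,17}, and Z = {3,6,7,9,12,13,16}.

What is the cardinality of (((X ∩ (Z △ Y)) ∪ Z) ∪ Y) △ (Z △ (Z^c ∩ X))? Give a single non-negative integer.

7

Z △ Y = {3,7,8,9,10,11,14,17}
X ∩ (Z △ Y) = {8,14}
(X ∩ (Z △ Y)) ∪ Z = {3,6,7,8,9,12,13,14,16}
((X ∩ (Z △ Y)) ∪ Z) ∪ Y = {3,6,7,8,9,10,11,12,13,14,16,17}
Z^c = {1,2,4,5,8,10,11,14,15,17}
Z^c ∩ X = {2,4,5,8,14,15}
Z △ (Z^c ∩ X) = {2,3,4,5,6,7,8,9,12,13,14,15,16}
(((X ∩ (Z △ Y)) ∪ Z) ∪ Y) △ (Z △ (Z^c ∩ X)) = {2,4,5,10,11,15,17}
|(((X ∩ (Z △ Y)) ∪ Z) ∪ Y) △ (Z △ (Z^c ∩ X))| = 7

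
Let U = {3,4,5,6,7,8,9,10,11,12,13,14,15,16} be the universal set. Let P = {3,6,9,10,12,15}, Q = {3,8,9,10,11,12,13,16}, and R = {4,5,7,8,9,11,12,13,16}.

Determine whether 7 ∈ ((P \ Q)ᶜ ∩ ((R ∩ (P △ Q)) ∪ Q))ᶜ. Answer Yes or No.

Yes

7 ∉ P and 7 ∉ Q, so 7 ∉ P \ Q
7 ∈ (P \ Q)ᶜ since 7 ∉ (P \ Q)
7 ∉ P and 7 ∉ Q, so 7 ∉ P △ Q
7 ∈ R and 7 ∉ (P △ Q), so 7 ∉ R ∩ (P △ Q)
7 ∉ (R ∩ (P △ Q)) and 7 ∉ Q, so 7 ∉ (R ∩ (P △ Q)) ∪ Q
7 ∈ (P \ Q)ᶜ and 7 ∉ ((R ∩ (P △ Q)) ∪ Q), so 7 ∉ (P \ Q)ᶜ ∩ ((R ∩ (P △ Q)) ∪ Q)
7 ∈ ((P \ Q)ᶜ ∩ ((R ∩ (P △ Q)) ∪ Q))ᶜ since 7 ∉ ((P \ Q)ᶜ ∩ ((R ∩ (P △ Q)) ∪ Q))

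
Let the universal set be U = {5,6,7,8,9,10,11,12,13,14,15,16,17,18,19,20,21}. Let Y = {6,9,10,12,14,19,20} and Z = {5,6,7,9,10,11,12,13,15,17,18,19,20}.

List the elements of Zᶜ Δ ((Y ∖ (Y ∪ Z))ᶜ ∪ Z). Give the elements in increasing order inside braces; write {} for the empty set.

{5,6,7,9,10,11,12,13,15,17,18,19,20}

Zᶜ = {8,14,16,21}
Y ∪ Z = {5,6,7,9,10,11,12,13,14,15,17,18,19,20}
Y ∖ (Y ∪ Z) = {}
(Y ∖ (Y ∪ Z))ᶜ = {5,6,7,8,9,10,11,12,13,14,15,16,17,18,19,20,21}
(Y ∖ (Y ∪ Z))ᶜ ∪ Z = {5,6,7,8,9,10,11,12,13,14,15,16,17,18,19,20,21}
Zᶜ Δ ((Y ∖ (Y ∪ Z))ᶜ ∪ Z) = {5,6,7,9,10,11,12,13,15,17,18,19,20}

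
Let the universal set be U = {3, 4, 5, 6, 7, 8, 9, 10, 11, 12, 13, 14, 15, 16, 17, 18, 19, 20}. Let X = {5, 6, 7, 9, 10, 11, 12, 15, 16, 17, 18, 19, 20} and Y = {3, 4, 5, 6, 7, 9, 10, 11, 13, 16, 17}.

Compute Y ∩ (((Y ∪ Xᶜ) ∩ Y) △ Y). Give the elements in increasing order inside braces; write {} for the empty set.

{}

Xᶜ = {3, 4, 8, 13, 14}
Y ∪ Xᶜ = {3, 4, 5, 6, 7, 8, 9, 10, 11, 13, 14, 16, 17}
(Y ∪ Xᶜ) ∩ Y = {3, 4, 5, 6, 7, 9, 10, 11, 13, 16, 17}
((Y ∪ Xᶜ) ∩ Y) △ Y = {}
Y ∩ (((Y ∪ Xᶜ) ∩ Y) △ Y) = {}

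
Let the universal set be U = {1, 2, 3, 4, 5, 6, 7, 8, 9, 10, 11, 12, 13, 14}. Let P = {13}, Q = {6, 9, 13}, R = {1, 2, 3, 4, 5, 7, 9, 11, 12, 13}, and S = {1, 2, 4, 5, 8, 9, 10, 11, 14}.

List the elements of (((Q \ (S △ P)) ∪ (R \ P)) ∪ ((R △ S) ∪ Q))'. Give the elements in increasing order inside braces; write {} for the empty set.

{}

S △ P = {1, 2, 4, 5, 8, 9, 10, 11, 13, 14}
Q \ (S △ P) = {6}
R \ P = {1, 2, 3, 4, 5, 7, 9, 11, 12}
(Q \ (S △ P)) ∪ (R \ P) = {1, 2, 3, 4, 5, 6, 7, 9, 11, 12}
R △ S = {3, 7, 8, 10, 12, 13, 14}
(R △ S) ∪ Q = {3, 6, 7, 8, 9, 10, 12, 13, 14}
((Q \ (S △ P)) ∪ (R \ P)) ∪ ((R △ S) ∪ Q) = {1, 2, 3, 4, 5, 6, 7, 8, 9, 10, 11, 12, 13, 14}
(((Q \ (S △ P)) ∪ (R \ P)) ∪ ((R △ S) ∪ Q))' = {}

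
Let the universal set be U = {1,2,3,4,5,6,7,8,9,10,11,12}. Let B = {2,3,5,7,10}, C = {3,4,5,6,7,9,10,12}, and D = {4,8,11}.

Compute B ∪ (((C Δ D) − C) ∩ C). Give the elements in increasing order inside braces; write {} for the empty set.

{2,3,5,7,10}

C Δ D = {3,5,6,7,8,9,10,11,12}
(C Δ D) − C = {8,11}
((C Δ D) − C) ∩ C = {}
B ∪ (((C Δ D) − C) ∩ C) = {2,3,5,7,10}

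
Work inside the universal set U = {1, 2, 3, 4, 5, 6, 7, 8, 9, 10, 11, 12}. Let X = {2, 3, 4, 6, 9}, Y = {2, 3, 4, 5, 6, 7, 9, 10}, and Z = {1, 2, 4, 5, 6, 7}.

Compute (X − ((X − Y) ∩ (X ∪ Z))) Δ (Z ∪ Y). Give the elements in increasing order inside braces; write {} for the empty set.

{1, 5, 7, 10}

X − Y = {}
X ∪ Z = {1, 2, 3, 4, 5, 6, 7, 9}
(X − Y) ∩ (X ∪ Z) = {}
X − ((X − Y) ∩ (X ∪ Z)) = {2, 3, 4, 6, 9}
Z ∪ Y = {1, 2, 3, 4, 5, 6, 7, 9, 10}
(X − ((X − Y) ∩ (X ∪ Z))) Δ (Z ∪ Y) = {1, 5, 7, 10}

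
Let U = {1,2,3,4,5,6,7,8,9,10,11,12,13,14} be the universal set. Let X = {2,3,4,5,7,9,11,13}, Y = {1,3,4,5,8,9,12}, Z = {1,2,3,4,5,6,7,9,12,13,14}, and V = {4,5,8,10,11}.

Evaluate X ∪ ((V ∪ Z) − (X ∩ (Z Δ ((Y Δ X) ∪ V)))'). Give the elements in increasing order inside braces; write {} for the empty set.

V ∪ Z = {1,2,3,4,5,6,7,8,9,10,11,12,13,14}
Y Δ X = {1,2,7,8,11,12,13}
(Y Δ X) ∪ V = {1,2,4,5,7,8,10,11,12,13}
Z Δ ((Y Δ X) ∪ V) = {3,6,8,9,10,11,14}
X ∩ (Z Δ ((Y Δ X) ∪ V)) = {3,9,11}
(X ∩ (Z Δ ((Y Δ X) ∪ V)))' = {1,2,4,5,6,7,8,10,12,13,14}
(V ∪ Z) − (X ∩ (Z Δ ((Y Δ X) ∪ V)))' = {3,9,11}
X ∪ ((V ∪ Z) − (X ∩ (Z Δ ((Y Δ X) ∪ V)))') = {2,3,4,5,7,9,11,13}

{2,3,4,5,7,9,11,13}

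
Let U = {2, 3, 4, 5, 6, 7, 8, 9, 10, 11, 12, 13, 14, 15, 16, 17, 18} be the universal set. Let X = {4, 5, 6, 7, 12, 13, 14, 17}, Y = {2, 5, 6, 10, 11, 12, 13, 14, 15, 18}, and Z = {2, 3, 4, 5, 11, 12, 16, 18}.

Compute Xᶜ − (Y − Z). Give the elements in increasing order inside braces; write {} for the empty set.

{2, 3, 8, 9, 11, 16, 18}

Xᶜ = {2, 3, 8, 9, 10, 11, 15, 16, 18}
Y − Z = {6, 10, 13, 14, 15}
Xᶜ − (Y − Z) = {2, 3, 8, 9, 11, 16, 18}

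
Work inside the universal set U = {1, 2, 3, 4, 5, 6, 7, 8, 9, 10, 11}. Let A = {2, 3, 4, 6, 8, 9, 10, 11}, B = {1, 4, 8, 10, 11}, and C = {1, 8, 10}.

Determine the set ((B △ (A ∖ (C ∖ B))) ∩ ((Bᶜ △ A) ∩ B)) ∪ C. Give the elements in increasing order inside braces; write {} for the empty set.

{1, 8, 10}

C ∖ B = {}
A ∖ (C ∖ B) = {2, 3, 4, 6, 8, 9, 10, 11}
B △ (A ∖ (C ∖ B)) = {1, 2, 3, 6, 9}
Bᶜ = {2, 3, 5, 6, 7, 9}
Bᶜ △ A = {4, 5, 7, 8, 10, 11}
(Bᶜ △ A) ∩ B = {4, 8, 10, 11}
(B △ (A ∖ (C ∖ B))) ∩ ((Bᶜ △ A) ∩ B) = {}
((B △ (A ∖ (C ∖ B))) ∩ ((Bᶜ △ A) ∩ B)) ∪ C = {1, 8, 10}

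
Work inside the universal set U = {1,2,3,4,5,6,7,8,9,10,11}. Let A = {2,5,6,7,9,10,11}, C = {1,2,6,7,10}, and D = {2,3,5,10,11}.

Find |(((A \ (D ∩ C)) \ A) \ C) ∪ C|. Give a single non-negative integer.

D ∩ C = {2,10}
A \ (D ∩ C) = {5,6,7,9,11}
(A \ (D ∩ C)) \ A = {}
((A \ (D ∩ C)) \ A) \ C = {}
(((A \ (D ∩ C)) \ A) \ C) ∪ C = {1,2,6,7,10}
|(((A \ (D ∩ C)) \ A) \ C) ∪ C| = 5

5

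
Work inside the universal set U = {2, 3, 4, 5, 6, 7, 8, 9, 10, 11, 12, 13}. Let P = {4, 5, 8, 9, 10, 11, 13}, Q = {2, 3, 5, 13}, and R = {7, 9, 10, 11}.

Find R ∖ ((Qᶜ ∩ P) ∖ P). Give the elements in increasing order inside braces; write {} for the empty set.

Qᶜ = {4, 6, 7, 8, 9, 10, 11, 12}
Qᶜ ∩ P = {4, 8, 9, 10, 11}
(Qᶜ ∩ P) ∖ P = {}
R ∖ ((Qᶜ ∩ P) ∖ P) = {7, 9, 10, 11}

{7, 9, 10, 11}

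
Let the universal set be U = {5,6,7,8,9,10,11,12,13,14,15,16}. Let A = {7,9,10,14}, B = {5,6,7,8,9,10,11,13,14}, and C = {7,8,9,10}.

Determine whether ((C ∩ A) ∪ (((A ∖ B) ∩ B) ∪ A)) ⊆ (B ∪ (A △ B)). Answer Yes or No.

C ∩ A = {7,9,10}
A ∖ B = {}
(A ∖ B) ∩ B = {}
((A ∖ B) ∩ B) ∪ A = {7,9,10,14}
(C ∩ A) ∪ (((A ∖ B) ∩ B) ∪ A) = {7,9,10,14}
A △ B = {5,6,8,11,13}
B ∪ (A △ B) = {5,6,7,8,9,10,11,13,14}
Every element of {7,9,10,14} is in {5,6,7,8,9,10,11,13,14}, so (C ∩ A) ∪ (((A ∖ B) ∩ B) ∪ A) ⊆ B ∪ (A △ B).

Yes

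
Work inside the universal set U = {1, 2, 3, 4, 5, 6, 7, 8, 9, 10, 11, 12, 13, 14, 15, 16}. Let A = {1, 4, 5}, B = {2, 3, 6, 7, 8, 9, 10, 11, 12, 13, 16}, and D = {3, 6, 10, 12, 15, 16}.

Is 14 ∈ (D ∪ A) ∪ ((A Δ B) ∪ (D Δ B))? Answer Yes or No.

No

14 ∉ D and 14 ∉ A, so 14 ∉ D ∪ A
14 ∉ A and 14 ∉ B, so 14 ∉ A Δ B
14 ∉ D and 14 ∉ B, so 14 ∉ D Δ B
14 ∉ (A Δ B) and 14 ∉ (D Δ B), so 14 ∉ (A Δ B) ∪ (D Δ B)
14 ∉ (D ∪ A) and 14 ∉ ((A Δ B) ∪ (D Δ B)), so 14 ∉ (D ∪ A) ∪ ((A Δ B) ∪ (D Δ B))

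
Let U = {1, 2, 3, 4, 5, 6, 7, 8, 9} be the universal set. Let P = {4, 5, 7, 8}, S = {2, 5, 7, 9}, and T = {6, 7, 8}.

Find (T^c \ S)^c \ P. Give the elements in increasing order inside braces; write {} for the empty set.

T^c = {1, 2, 3, 4, 5, 9}
T^c \ S = {1, 3, 4}
(T^c \ S)^c = {2, 5, 6, 7, 8, 9}
(T^c \ S)^c \ P = {2, 6, 9}

{2, 6, 9}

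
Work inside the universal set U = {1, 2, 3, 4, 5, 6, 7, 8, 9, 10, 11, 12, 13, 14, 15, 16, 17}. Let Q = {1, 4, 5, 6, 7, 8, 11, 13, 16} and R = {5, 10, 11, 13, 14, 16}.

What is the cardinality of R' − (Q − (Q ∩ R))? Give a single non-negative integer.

6

R' = {1, 2, 3, 4, 6, 7, 8, 9, 12, 15, 17}
Q ∩ R = {5, 11, 13, 16}
Q − (Q ∩ R) = {1, 4, 6, 7, 8}
R' − (Q − (Q ∩ R)) = {2, 3, 9, 12, 15, 17}
|R' − (Q − (Q ∩ R))| = 6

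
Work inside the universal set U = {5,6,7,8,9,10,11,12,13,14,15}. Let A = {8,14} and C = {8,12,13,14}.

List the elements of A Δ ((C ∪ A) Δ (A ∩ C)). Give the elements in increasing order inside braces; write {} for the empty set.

{8,12,13,14}

C ∪ A = {8,12,13,14}
A ∩ C = {8,14}
(C ∪ A) Δ (A ∩ C) = {12,13}
A Δ ((C ∪ A) Δ (A ∩ C)) = {8,12,13,14}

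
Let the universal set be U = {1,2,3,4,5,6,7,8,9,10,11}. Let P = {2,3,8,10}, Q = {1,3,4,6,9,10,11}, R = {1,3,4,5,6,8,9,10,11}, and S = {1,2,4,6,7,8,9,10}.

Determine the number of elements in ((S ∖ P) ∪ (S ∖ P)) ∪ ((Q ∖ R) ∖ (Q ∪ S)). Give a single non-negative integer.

5

S ∖ P = {1,4,6,7,9}
(S ∖ P) ∪ (S ∖ P) = {1,4,6,7,9}
Q ∖ R = {}
Q ∪ S = {1,2,3,4,6,7,8,9,10,11}
(Q ∖ R) ∖ (Q ∪ S) = {}
((S ∖ P) ∪ (S ∖ P)) ∪ ((Q ∖ R) ∖ (Q ∪ S)) = {1,4,6,7,9}
|((S ∖ P) ∪ (S ∖ P)) ∪ ((Q ∖ R) ∖ (Q ∪ S))| = 5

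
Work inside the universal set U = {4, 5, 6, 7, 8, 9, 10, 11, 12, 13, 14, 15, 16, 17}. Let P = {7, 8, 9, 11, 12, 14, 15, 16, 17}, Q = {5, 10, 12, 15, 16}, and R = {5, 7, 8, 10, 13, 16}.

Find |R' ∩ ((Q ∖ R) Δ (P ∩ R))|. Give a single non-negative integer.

2

R' = {4, 6, 9, 11, 12, 14, 15, 17}
Q ∖ R = {12, 15}
P ∩ R = {7, 8, 16}
(Q ∖ R) Δ (P ∩ R) = {7, 8, 12, 15, 16}
R' ∩ ((Q ∖ R) Δ (P ∩ R)) = {12, 15}
|R' ∩ ((Q ∖ R) Δ (P ∩ R))| = 2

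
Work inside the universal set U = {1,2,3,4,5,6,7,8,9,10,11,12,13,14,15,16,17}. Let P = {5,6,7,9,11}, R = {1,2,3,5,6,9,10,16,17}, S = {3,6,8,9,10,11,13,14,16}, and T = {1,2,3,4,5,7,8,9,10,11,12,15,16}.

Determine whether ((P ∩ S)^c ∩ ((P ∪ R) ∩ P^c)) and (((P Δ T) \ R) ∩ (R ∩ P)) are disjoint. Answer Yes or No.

Yes

P ∩ S = {6,9,11}
(P ∩ S)^c = {1,2,3,4,5,7,8,10,12,13,14,15,16,17}
P ∪ R = {1,2,3,5,6,7,9,10,11,16,17}
P^c = {1,2,3,4,8,10,12,13,14,15,16,17}
(P ∪ R) ∩ P^c = {1,2,3,10,16,17}
(P ∩ S)^c ∩ ((P ∪ R) ∩ P^c) = {1,2,3,10,16,17}
P Δ T = {1,2,3,4,6,8,10,12,15,16}
(P Δ T) \ R = {4,8,12,15}
R ∩ P = {5,6,9}
((P Δ T) \ R) ∩ (R ∩ P) = {}
{1,2,3,10,16,17} and {} share no elements.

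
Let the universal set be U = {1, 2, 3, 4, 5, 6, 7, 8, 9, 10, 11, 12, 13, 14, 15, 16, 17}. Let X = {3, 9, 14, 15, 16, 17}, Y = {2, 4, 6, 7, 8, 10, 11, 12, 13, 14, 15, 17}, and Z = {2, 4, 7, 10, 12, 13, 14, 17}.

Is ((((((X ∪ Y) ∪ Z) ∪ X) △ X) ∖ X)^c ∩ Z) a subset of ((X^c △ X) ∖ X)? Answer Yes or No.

X ∪ Y = {2, 3, 4, 6, 7, 8, 9, 10, 11, 12, 13, 14, 15, 16, 17}
(X ∪ Y) ∪ Z = {2, 3, 4, 6, 7, 8, 9, 10, 11, 12, 13, 14, 15, 16, 17}
((X ∪ Y) ∪ Z) ∪ X = {2, 3, 4, 6, 7, 8, 9, 10, 11, 12, 13, 14, 15, 16, 17}
(((X ∪ Y) ∪ Z) ∪ X) △ X = {2, 4, 6, 7, 8, 10, 11, 12, 13}
((((X ∪ Y) ∪ Z) ∪ X) △ X) ∖ X = {2, 4, 6, 7, 8, 10, 11, 12, 13}
(((((X ∪ Y) ∪ Z) ∪ X) △ X) ∖ X)^c = {1, 3, 5, 9, 14, 15, 16, 17}
(((((X ∪ Y) ∪ Z) ∪ X) △ X) ∖ X)^c ∩ Z = {14, 17}
X^c = {1, 2, 4, 5, 6, 7, 8, 10, 11, 12, 13}
X^c △ X = {1, 2, 3, 4, 5, 6, 7, 8, 9, 10, 11, 12, 13, 14, 15, 16, 17}
(X^c △ X) ∖ X = {1, 2, 4, 5, 6, 7, 8, 10, 11, 12, 13}
14 ∈ (((((X ∪ Y) ∪ Z) ∪ X) △ X) ∖ X)^c ∩ Z but 14 ∉ (X^c △ X) ∖ X, so the inclusion fails.

No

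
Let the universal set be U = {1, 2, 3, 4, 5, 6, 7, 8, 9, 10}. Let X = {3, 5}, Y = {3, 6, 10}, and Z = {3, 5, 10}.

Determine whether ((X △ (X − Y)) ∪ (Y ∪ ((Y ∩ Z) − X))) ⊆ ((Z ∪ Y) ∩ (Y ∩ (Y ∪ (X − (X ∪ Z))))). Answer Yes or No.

X − Y = {5}
X △ (X − Y) = {3}
Y ∩ Z = {3, 10}
(Y ∩ Z) − X = {10}
Y ∪ ((Y ∩ Z) − X) = {3, 6, 10}
(X △ (X − Y)) ∪ (Y ∪ ((Y ∩ Z) − X)) = {3, 6, 10}
Z ∪ Y = {3, 5, 6, 10}
X ∪ Z = {3, 5, 10}
X − (X ∪ Z) = {}
Y ∪ (X − (X ∪ Z)) = {3, 6, 10}
Y ∩ (Y ∪ (X − (X ∪ Z))) = {3, 6, 10}
(Z ∪ Y) ∩ (Y ∩ (Y ∪ (X − (X ∪ Z)))) = {3, 6, 10}
Every element of {3, 6, 10} is in {3, 6, 10}, so (X △ (X − Y)) ∪ (Y ∪ ((Y ∩ Z) − X)) ⊆ (Z ∪ Y) ∩ (Y ∩ (Y ∪ (X − (X ∪ Z)))).

Yes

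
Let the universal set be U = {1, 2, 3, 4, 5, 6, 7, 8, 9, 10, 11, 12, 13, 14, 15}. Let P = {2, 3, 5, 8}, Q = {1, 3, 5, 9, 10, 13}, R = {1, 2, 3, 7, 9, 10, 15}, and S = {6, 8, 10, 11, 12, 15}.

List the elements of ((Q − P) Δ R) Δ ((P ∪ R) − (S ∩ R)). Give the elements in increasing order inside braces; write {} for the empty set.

Q − P = {1, 9, 10, 13}
(Q − P) Δ R = {2, 3, 7, 13, 15}
P ∪ R = {1, 2, 3, 5, 7, 8, 9, 10, 15}
S ∩ R = {10, 15}
(P ∪ R) − (S ∩ R) = {1, 2, 3, 5, 7, 8, 9}
((Q − P) Δ R) Δ ((P ∪ R) − (S ∩ R)) = {1, 5, 8, 9, 13, 15}

{1, 5, 8, 9, 13, 15}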